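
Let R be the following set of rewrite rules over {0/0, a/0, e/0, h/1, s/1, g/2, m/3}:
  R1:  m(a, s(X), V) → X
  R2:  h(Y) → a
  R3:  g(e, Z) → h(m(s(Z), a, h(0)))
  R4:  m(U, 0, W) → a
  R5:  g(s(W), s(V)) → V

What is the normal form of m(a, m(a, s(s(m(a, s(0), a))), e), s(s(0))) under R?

1. m(a, m(a, s(s(m(a, s(0), a))), e), s(s(0)))  →  m(a, s(m(a, s(0), a)), s(s(0)))   [R1 at 2]
2. m(a, s(m(a, s(0), a)), s(s(0)))  →  m(a, s(0), a)   [R1 at ε]
3. m(a, s(0), a)  →  0   [R1 at ε]

0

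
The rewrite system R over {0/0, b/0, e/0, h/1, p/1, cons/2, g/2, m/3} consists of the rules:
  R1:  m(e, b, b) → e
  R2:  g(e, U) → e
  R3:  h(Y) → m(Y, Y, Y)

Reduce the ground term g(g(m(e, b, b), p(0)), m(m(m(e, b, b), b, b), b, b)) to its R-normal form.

1. g(g(m(e, b, b), p(0)), m(m(m(e, b, b), b, b), b, b))  →  g(g(e, p(0)), m(m(m(e, b, b), b, b), b, b))   [R1 at 1.1]
2. g(g(e, p(0)), m(m(m(e, b, b), b, b), b, b))  →  g(e, m(m(m(e, b, b), b, b), b, b))   [R2 at 1]
3. g(e, m(m(m(e, b, b), b, b), b, b))  →  e   [R2 at ε]

e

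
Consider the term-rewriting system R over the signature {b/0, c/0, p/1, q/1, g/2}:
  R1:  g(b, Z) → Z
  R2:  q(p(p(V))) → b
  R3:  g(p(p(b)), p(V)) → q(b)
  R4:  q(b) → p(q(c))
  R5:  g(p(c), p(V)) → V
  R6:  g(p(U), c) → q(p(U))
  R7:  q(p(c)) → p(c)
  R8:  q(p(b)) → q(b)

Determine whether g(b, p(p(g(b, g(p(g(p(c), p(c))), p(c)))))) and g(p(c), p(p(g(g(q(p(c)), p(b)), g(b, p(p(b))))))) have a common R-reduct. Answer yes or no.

Reduce t₁ = g(b, p(p(g(b, g(p(g(p(c), p(c))), p(c)))))):
1. g(b, p(p(g(b, g(p(g(p(c), p(c))), p(c))))))  →  p(p(g(b, g(p(g(p(c), p(c))), p(c)))))   [R1 at ε]
2. p(p(g(b, g(p(g(p(c), p(c))), p(c)))))  →  p(p(g(p(g(p(c), p(c))), p(c))))   [R1 at 1.1]
3. p(p(g(p(g(p(c), p(c))), p(c))))  →  p(p(g(p(c), p(c))))   [R5 at 1.1.1.1]
4. p(p(g(p(c), p(c))))  →  p(p(c))   [R5 at 1.1]

Reduce t₂ = g(p(c), p(p(g(g(q(p(c)), p(b)), g(b, p(p(b))))))):
1. g(p(c), p(p(g(g(q(p(c)), p(b)), g(b, p(p(b)))))))  →  p(g(g(q(p(c)), p(b)), g(b, p(p(b)))))   [R5 at ε]
2. p(g(g(q(p(c)), p(b)), g(b, p(p(b)))))  →  p(g(g(p(c), p(b)), g(b, p(p(b)))))   [R7 at 1.1.1]
3. p(g(g(p(c), p(b)), g(b, p(p(b)))))  →  p(g(b, g(b, p(p(b)))))   [R5 at 1.1]
4. p(g(b, g(b, p(p(b)))))  →  p(g(b, p(p(b))))   [R1 at 1]
5. p(g(b, p(p(b))))  →  p(p(p(b)))   [R1 at 1]

no — NF(t₁) = p(p(c)), NF(t₂) = p(p(p(b)))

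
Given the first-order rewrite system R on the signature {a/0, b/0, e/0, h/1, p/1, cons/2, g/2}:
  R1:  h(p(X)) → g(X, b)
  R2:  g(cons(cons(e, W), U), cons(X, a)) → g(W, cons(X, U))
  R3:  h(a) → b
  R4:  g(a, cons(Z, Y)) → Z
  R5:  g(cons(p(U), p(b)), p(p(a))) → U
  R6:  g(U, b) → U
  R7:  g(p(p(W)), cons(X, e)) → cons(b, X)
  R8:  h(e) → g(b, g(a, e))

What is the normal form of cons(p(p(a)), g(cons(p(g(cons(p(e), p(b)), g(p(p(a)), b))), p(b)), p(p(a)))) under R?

1. cons(p(p(a)), g(cons(p(g(cons(p(e), p(b)), g(p(p(a)), b))), p(b)), p(p(a))))  →  cons(p(p(a)), g(cons(p(e), p(b)), g(p(p(a)), b)))   [R5 at 2]
2. cons(p(p(a)), g(cons(p(e), p(b)), g(p(p(a)), b)))  →  cons(p(p(a)), g(cons(p(e), p(b)), p(p(a))))   [R6 at 2.2]
3. cons(p(p(a)), g(cons(p(e), p(b)), p(p(a))))  →  cons(p(p(a)), e)   [R5 at 2]

cons(p(p(a)), e)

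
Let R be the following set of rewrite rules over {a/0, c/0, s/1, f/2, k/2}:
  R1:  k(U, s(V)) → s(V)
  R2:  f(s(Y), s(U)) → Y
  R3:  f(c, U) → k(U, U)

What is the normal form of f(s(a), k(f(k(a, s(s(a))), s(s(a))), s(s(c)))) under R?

a

1. f(s(a), k(f(k(a, s(s(a))), s(s(a))), s(s(c))))  →  f(s(a), s(s(c)))   [R1 at 2]
2. f(s(a), s(s(c)))  →  a   [R2 at ε]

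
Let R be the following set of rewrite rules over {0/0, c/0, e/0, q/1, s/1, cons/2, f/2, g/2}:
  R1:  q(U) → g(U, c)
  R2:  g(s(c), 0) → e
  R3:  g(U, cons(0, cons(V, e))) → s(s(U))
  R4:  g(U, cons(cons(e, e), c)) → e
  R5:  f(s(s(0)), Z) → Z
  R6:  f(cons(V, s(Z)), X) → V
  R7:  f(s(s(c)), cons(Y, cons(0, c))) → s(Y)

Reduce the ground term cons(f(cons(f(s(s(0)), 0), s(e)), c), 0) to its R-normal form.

cons(0, 0)

1. cons(f(cons(f(s(s(0)), 0), s(e)), c), 0)  →  cons(f(s(s(0)), 0), 0)   [R6 at 1]
2. cons(f(s(s(0)), 0), 0)  →  cons(0, 0)   [R5 at 1]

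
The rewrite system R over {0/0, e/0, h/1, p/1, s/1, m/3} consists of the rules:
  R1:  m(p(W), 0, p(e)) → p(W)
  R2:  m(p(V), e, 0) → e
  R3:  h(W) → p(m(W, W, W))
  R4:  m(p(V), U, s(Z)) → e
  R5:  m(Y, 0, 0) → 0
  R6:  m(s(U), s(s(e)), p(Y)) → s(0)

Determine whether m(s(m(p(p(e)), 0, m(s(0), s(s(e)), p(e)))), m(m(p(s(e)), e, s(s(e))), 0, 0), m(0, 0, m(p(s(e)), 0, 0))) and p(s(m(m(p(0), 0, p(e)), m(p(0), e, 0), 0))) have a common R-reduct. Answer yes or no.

Reduce t₁ = m(s(m(p(p(e)), 0, m(s(0), s(s(e)), p(e)))), m(m(p(s(e)), e, s(s(e))), 0, 0), m(0, 0, m(p(s(e)), 0, 0))):
1. m(s(m(p(p(e)), 0, m(s(0), s(s(e)), p(e)))), m(m(p(s(e)), e, s(s(e))), 0, 0), m(0, 0, m(p(s(e)), 0, 0)))  →  m(s(m(p(p(e)), 0, s(0))), m(m(p(s(e)), e, s(s(e))), 0, 0), m(0, 0, m(p(s(e)), 0, 0)))   [R6 at 1.1.3]
2. m(s(m(p(p(e)), 0, s(0))), m(m(p(s(e)), e, s(s(e))), 0, 0), m(0, 0, m(p(s(e)), 0, 0)))  →  m(s(e), m(m(p(s(e)), e, s(s(e))), 0, 0), m(0, 0, m(p(s(e)), 0, 0)))   [R4 at 1.1]
3. m(s(e), m(m(p(s(e)), e, s(s(e))), 0, 0), m(0, 0, m(p(s(e)), 0, 0)))  →  m(s(e), 0, m(0, 0, m(p(s(e)), 0, 0)))   [R5 at 2]
4. m(s(e), 0, m(0, 0, m(p(s(e)), 0, 0)))  →  m(s(e), 0, m(0, 0, 0))   [R5 at 3.3]
5. m(s(e), 0, m(0, 0, 0))  →  m(s(e), 0, 0)   [R5 at 3]
6. m(s(e), 0, 0)  →  0   [R5 at ε]

Reduce t₂ = p(s(m(m(p(0), 0, p(e)), m(p(0), e, 0), 0))):
1. p(s(m(m(p(0), 0, p(e)), m(p(0), e, 0), 0)))  →  p(s(m(p(0), m(p(0), e, 0), 0)))   [R1 at 1.1.1]
2. p(s(m(p(0), m(p(0), e, 0), 0)))  →  p(s(m(p(0), e, 0)))   [R2 at 1.1.2]
3. p(s(m(p(0), e, 0)))  →  p(s(e))   [R2 at 1.1]

no — NF(t₁) = 0, NF(t₂) = p(s(e))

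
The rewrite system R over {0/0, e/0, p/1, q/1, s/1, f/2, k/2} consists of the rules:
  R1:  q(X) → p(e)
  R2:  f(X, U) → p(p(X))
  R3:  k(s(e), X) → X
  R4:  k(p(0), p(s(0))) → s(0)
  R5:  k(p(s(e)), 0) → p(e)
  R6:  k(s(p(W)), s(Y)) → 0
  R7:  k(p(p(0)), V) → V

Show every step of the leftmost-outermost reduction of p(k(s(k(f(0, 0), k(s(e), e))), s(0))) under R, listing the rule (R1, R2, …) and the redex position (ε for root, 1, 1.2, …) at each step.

1. p(k(s(k(f(0, 0), k(s(e), e))), s(0)))  →  p(k(s(k(p(p(0)), k(s(e), e))), s(0)))   [R2 at 1.1.1.1]
2. p(k(s(k(p(p(0)), k(s(e), e))), s(0)))  →  p(k(s(k(s(e), e)), s(0)))   [R7 at 1.1.1]
3. p(k(s(k(s(e), e)), s(0)))  →  p(k(s(e), s(0)))   [R3 at 1.1.1]
4. p(k(s(e), s(0)))  →  p(s(0))   [R3 at 1]

p(s(0))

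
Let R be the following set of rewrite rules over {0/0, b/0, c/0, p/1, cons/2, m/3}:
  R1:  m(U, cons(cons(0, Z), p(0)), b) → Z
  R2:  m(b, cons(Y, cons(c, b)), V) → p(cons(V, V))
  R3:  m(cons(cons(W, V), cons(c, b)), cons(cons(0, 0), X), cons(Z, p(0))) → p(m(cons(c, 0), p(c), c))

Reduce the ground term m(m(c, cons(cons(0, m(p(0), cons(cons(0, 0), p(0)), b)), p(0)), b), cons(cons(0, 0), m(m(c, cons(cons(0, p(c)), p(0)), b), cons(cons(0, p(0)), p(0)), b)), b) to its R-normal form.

0

1. m(m(c, cons(cons(0, m(p(0), cons(cons(0, 0), p(0)), b)), p(0)), b), cons(cons(0, 0), m(m(c, cons(cons(0, p(c)), p(0)), b), cons(cons(0, p(0)), p(0)), b)), b)  →  m(m(p(0), cons(cons(0, 0), p(0)), b), cons(cons(0, 0), m(m(c, cons(cons(0, p(c)), p(0)), b), cons(cons(0, p(0)), p(0)), b)), b)   [R1 at 1]
2. m(m(p(0), cons(cons(0, 0), p(0)), b), cons(cons(0, 0), m(m(c, cons(cons(0, p(c)), p(0)), b), cons(cons(0, p(0)), p(0)), b)), b)  →  m(0, cons(cons(0, 0), m(m(c, cons(cons(0, p(c)), p(0)), b), cons(cons(0, p(0)), p(0)), b)), b)   [R1 at 1]
3. m(0, cons(cons(0, 0), m(m(c, cons(cons(0, p(c)), p(0)), b), cons(cons(0, p(0)), p(0)), b)), b)  →  m(0, cons(cons(0, 0), p(0)), b)   [R1 at 2.2]
4. m(0, cons(cons(0, 0), p(0)), b)  →  0   [R1 at ε]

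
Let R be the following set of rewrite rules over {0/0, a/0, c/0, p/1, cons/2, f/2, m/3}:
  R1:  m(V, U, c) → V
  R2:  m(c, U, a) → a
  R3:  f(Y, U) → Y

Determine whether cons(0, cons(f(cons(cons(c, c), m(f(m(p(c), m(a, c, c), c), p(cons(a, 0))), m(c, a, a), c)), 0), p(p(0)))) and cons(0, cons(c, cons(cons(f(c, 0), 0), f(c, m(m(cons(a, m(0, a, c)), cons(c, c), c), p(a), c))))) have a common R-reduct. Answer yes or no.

Reduce t₁ = cons(0, cons(f(cons(cons(c, c), m(f(m(p(c), m(a, c, c), c), p(cons(a, 0))), m(c, a, a), c)), 0), p(p(0)))):
1. cons(0, cons(f(cons(cons(c, c), m(f(m(p(c), m(a, c, c), c), p(cons(a, 0))), m(c, a, a), c)), 0), p(p(0))))  →  cons(0, cons(cons(cons(c, c), m(f(m(p(c), m(a, c, c), c), p(cons(a, 0))), m(c, a, a), c)), p(p(0))))   [R3 at 2.1]
2. cons(0, cons(cons(cons(c, c), m(f(m(p(c), m(a, c, c), c), p(cons(a, 0))), m(c, a, a), c)), p(p(0))))  →  cons(0, cons(cons(cons(c, c), f(m(p(c), m(a, c, c), c), p(cons(a, 0)))), p(p(0))))   [R1 at 2.1.2]
3. cons(0, cons(cons(cons(c, c), f(m(p(c), m(a, c, c), c), p(cons(a, 0)))), p(p(0))))  →  cons(0, cons(cons(cons(c, c), m(p(c), m(a, c, c), c)), p(p(0))))   [R3 at 2.1.2]
4. cons(0, cons(cons(cons(c, c), m(p(c), m(a, c, c), c)), p(p(0))))  →  cons(0, cons(cons(cons(c, c), p(c)), p(p(0))))   [R1 at 2.1.2]

Reduce t₂ = cons(0, cons(c, cons(cons(f(c, 0), 0), f(c, m(m(cons(a, m(0, a, c)), cons(c, c), c), p(a), c))))):
1. cons(0, cons(c, cons(cons(f(c, 0), 0), f(c, m(m(cons(a, m(0, a, c)), cons(c, c), c), p(a), c)))))  →  cons(0, cons(c, cons(cons(c, 0), f(c, m(m(cons(a, m(0, a, c)), cons(c, c), c), p(a), c)))))   [R3 at 2.2.1.1]
2. cons(0, cons(c, cons(cons(c, 0), f(c, m(m(cons(a, m(0, a, c)), cons(c, c), c), p(a), c)))))  →  cons(0, cons(c, cons(cons(c, 0), c)))   [R3 at 2.2.2]

no — NF(t₁) = cons(0, cons(cons(cons(c, c), p(c)), p(p(0)))), NF(t₂) = cons(0, cons(c, cons(cons(c, 0), c)))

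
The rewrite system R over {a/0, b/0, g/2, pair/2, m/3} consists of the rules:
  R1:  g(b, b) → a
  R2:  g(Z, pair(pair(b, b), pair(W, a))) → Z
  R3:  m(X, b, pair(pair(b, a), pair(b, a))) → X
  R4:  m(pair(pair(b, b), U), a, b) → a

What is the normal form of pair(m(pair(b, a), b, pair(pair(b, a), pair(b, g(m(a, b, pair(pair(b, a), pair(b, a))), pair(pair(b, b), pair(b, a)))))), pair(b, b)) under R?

1. pair(m(pair(b, a), b, pair(pair(b, a), pair(b, g(m(a, b, pair(pair(b, a), pair(b, a))), pair(pair(b, b), pair(b, a)))))), pair(b, b))  →  pair(m(pair(b, a), b, pair(pair(b, a), pair(b, m(a, b, pair(pair(b, a), pair(b, a)))))), pair(b, b))   [R2 at 1.3.2.2]
2. pair(m(pair(b, a), b, pair(pair(b, a), pair(b, m(a, b, pair(pair(b, a), pair(b, a)))))), pair(b, b))  →  pair(m(pair(b, a), b, pair(pair(b, a), pair(b, a))), pair(b, b))   [R3 at 1.3.2.2]
3. pair(m(pair(b, a), b, pair(pair(b, a), pair(b, a))), pair(b, b))  →  pair(pair(b, a), pair(b, b))   [R3 at 1]

pair(pair(b, a), pair(b, b))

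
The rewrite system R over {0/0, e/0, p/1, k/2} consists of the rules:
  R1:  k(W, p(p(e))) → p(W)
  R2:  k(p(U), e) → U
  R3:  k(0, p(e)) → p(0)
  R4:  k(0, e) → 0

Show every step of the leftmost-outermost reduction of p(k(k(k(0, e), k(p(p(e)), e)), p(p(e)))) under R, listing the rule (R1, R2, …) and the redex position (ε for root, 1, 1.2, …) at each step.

1. p(k(k(k(0, e), k(p(p(e)), e)), p(p(e))))  →  p(p(k(k(0, e), k(p(p(e)), e))))   [R1 at 1]
2. p(p(k(k(0, e), k(p(p(e)), e))))  →  p(p(k(0, k(p(p(e)), e))))   [R4 at 1.1.1]
3. p(p(k(0, k(p(p(e)), e))))  →  p(p(k(0, p(e))))   [R2 at 1.1.2]
4. p(p(k(0, p(e))))  →  p(p(p(0)))   [R3 at 1.1]

p(p(p(0)))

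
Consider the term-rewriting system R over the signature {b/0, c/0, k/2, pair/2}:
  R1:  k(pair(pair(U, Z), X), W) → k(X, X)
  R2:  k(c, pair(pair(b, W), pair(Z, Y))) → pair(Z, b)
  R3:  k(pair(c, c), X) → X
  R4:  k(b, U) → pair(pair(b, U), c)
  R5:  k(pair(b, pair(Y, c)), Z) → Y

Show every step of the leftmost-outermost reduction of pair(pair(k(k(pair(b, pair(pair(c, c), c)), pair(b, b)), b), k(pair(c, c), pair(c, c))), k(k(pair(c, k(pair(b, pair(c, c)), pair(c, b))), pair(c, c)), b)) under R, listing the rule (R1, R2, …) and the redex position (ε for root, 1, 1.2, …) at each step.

1. pair(pair(k(k(pair(b, pair(pair(c, c), c)), pair(b, b)), b), k(pair(c, c), pair(c, c))), k(k(pair(c, k(pair(b, pair(c, c)), pair(c, b))), pair(c, c)), b))  →  pair(pair(k(pair(c, c), b), k(pair(c, c), pair(c, c))), k(k(pair(c, k(pair(b, pair(c, c)), pair(c, b))), pair(c, c)), b))   [R5 at 1.1.1]
2. pair(pair(k(pair(c, c), b), k(pair(c, c), pair(c, c))), k(k(pair(c, k(pair(b, pair(c, c)), pair(c, b))), pair(c, c)), b))  →  pair(pair(b, k(pair(c, c), pair(c, c))), k(k(pair(c, k(pair(b, pair(c, c)), pair(c, b))), pair(c, c)), b))   [R3 at 1.1]
3. pair(pair(b, k(pair(c, c), pair(c, c))), k(k(pair(c, k(pair(b, pair(c, c)), pair(c, b))), pair(c, c)), b))  →  pair(pair(b, pair(c, c)), k(k(pair(c, k(pair(b, pair(c, c)), pair(c, b))), pair(c, c)), b))   [R3 at 1.2]
4. pair(pair(b, pair(c, c)), k(k(pair(c, k(pair(b, pair(c, c)), pair(c, b))), pair(c, c)), b))  →  pair(pair(b, pair(c, c)), k(k(pair(c, c), pair(c, c)), b))   [R5 at 2.1.1.2]
5. pair(pair(b, pair(c, c)), k(k(pair(c, c), pair(c, c)), b))  →  pair(pair(b, pair(c, c)), k(pair(c, c), b))   [R3 at 2.1]
6. pair(pair(b, pair(c, c)), k(pair(c, c), b))  →  pair(pair(b, pair(c, c)), b)   [R3 at 2]

pair(pair(b, pair(c, c)), b)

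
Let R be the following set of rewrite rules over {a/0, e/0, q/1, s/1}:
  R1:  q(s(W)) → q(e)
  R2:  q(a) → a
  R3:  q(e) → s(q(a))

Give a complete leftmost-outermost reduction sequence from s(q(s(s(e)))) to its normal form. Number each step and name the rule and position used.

s(s(a))

1. s(q(s(s(e))))  →  s(q(e))   [R1 at 1]
2. s(q(e))  →  s(s(q(a)))   [R3 at 1]
3. s(s(q(a)))  →  s(s(a))   [R2 at 1.1]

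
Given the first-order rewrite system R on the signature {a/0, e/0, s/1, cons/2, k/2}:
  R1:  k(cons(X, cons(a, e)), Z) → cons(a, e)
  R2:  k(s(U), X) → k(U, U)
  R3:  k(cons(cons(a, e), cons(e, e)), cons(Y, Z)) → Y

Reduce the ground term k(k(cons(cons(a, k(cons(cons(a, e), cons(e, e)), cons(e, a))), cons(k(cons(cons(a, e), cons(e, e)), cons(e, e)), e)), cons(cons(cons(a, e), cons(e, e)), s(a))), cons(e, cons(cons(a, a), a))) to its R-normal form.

1. k(k(cons(cons(a, k(cons(cons(a, e), cons(e, e)), cons(e, a))), cons(k(cons(cons(a, e), cons(e, e)), cons(e, e)), e)), cons(cons(cons(a, e), cons(e, e)), s(a))), cons(e, cons(cons(a, a), a)))  →  k(k(cons(cons(a, e), cons(k(cons(cons(a, e), cons(e, e)), cons(e, e)), e)), cons(cons(cons(a, e), cons(e, e)), s(a))), cons(e, cons(cons(a, a), a)))   [R3 at 1.1.1.2]
2. k(k(cons(cons(a, e), cons(k(cons(cons(a, e), cons(e, e)), cons(e, e)), e)), cons(cons(cons(a, e), cons(e, e)), s(a))), cons(e, cons(cons(a, a), a)))  →  k(k(cons(cons(a, e), cons(e, e)), cons(cons(cons(a, e), cons(e, e)), s(a))), cons(e, cons(cons(a, a), a)))   [R3 at 1.1.2.1]
3. k(k(cons(cons(a, e), cons(e, e)), cons(cons(cons(a, e), cons(e, e)), s(a))), cons(e, cons(cons(a, a), a)))  →  k(cons(cons(a, e), cons(e, e)), cons(e, cons(cons(a, a), a)))   [R3 at 1]
4. k(cons(cons(a, e), cons(e, e)), cons(e, cons(cons(a, a), a)))  →  e   [R3 at ε]

e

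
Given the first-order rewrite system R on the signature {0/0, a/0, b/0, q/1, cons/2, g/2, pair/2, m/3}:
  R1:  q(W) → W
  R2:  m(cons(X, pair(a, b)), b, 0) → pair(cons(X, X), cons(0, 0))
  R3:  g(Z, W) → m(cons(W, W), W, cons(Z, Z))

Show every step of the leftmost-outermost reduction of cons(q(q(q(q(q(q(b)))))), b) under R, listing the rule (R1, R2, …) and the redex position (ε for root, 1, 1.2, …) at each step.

1. cons(q(q(q(q(q(q(b)))))), b)  →  cons(q(q(q(q(q(b))))), b)   [R1 at 1]
2. cons(q(q(q(q(q(b))))), b)  →  cons(q(q(q(q(b)))), b)   [R1 at 1]
3. cons(q(q(q(q(b)))), b)  →  cons(q(q(q(b))), b)   [R1 at 1]
4. cons(q(q(q(b))), b)  →  cons(q(q(b)), b)   [R1 at 1]
5. cons(q(q(b)), b)  →  cons(q(b), b)   [R1 at 1]
6. cons(q(b), b)  →  cons(b, b)   [R1 at 1]

cons(b, b)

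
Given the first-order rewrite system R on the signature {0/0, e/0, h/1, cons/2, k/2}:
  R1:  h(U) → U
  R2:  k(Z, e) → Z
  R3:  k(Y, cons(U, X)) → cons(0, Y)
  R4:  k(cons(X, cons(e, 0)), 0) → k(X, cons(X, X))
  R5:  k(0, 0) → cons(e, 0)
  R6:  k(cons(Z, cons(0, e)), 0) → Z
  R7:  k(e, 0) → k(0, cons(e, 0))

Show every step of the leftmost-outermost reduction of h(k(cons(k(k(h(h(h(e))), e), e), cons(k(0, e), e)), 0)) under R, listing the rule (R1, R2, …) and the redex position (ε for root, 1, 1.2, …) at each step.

e

1. h(k(cons(k(k(h(h(h(e))), e), e), cons(k(0, e), e)), 0))  →  k(cons(k(k(h(h(h(e))), e), e), cons(k(0, e), e)), 0)   [R1 at ε]
2. k(cons(k(k(h(h(h(e))), e), e), cons(k(0, e), e)), 0)  →  k(cons(k(h(h(h(e))), e), cons(k(0, e), e)), 0)   [R2 at 1.1]
3. k(cons(k(h(h(h(e))), e), cons(k(0, e), e)), 0)  →  k(cons(h(h(h(e))), cons(k(0, e), e)), 0)   [R2 at 1.1]
4. k(cons(h(h(h(e))), cons(k(0, e), e)), 0)  →  k(cons(h(h(e)), cons(k(0, e), e)), 0)   [R1 at 1.1]
5. k(cons(h(h(e)), cons(k(0, e), e)), 0)  →  k(cons(h(e), cons(k(0, e), e)), 0)   [R1 at 1.1]
6. k(cons(h(e), cons(k(0, e), e)), 0)  →  k(cons(e, cons(k(0, e), e)), 0)   [R1 at 1.1]
7. k(cons(e, cons(k(0, e), e)), 0)  →  k(cons(e, cons(0, e)), 0)   [R2 at 1.2.1]
8. k(cons(e, cons(0, e)), 0)  →  e   [R6 at ε]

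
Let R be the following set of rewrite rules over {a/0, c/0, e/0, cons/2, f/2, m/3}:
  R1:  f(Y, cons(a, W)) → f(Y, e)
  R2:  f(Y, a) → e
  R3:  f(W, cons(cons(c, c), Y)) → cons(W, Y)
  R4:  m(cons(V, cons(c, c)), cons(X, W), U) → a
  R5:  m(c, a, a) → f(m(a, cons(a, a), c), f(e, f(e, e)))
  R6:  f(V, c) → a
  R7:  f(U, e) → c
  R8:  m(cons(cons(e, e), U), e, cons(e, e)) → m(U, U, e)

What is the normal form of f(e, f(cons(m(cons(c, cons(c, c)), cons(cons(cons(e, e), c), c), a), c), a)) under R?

1. f(e, f(cons(m(cons(c, cons(c, c)), cons(cons(cons(e, e), c), c), a), c), a))  →  f(e, e)   [R2 at 2]
2. f(e, e)  →  c   [R7 at ε]

c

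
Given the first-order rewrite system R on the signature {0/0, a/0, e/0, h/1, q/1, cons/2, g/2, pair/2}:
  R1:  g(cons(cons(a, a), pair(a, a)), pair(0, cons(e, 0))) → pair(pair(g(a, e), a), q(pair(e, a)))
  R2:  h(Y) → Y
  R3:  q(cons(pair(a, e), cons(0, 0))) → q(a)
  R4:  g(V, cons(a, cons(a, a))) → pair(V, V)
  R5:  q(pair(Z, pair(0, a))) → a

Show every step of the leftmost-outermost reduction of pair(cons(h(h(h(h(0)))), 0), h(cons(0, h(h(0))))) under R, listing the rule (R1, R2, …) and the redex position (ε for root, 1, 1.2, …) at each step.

pair(cons(0, 0), cons(0, 0))

1. pair(cons(h(h(h(h(0)))), 0), h(cons(0, h(h(0)))))  →  pair(cons(h(h(h(0))), 0), h(cons(0, h(h(0)))))   [R2 at 1.1]
2. pair(cons(h(h(h(0))), 0), h(cons(0, h(h(0)))))  →  pair(cons(h(h(0)), 0), h(cons(0, h(h(0)))))   [R2 at 1.1]
3. pair(cons(h(h(0)), 0), h(cons(0, h(h(0)))))  →  pair(cons(h(0), 0), h(cons(0, h(h(0)))))   [R2 at 1.1]
4. pair(cons(h(0), 0), h(cons(0, h(h(0)))))  →  pair(cons(0, 0), h(cons(0, h(h(0)))))   [R2 at 1.1]
5. pair(cons(0, 0), h(cons(0, h(h(0)))))  →  pair(cons(0, 0), cons(0, h(h(0))))   [R2 at 2]
6. pair(cons(0, 0), cons(0, h(h(0))))  →  pair(cons(0, 0), cons(0, h(0)))   [R2 at 2.2]
7. pair(cons(0, 0), cons(0, h(0)))  →  pair(cons(0, 0), cons(0, 0))   [R2 at 2.2]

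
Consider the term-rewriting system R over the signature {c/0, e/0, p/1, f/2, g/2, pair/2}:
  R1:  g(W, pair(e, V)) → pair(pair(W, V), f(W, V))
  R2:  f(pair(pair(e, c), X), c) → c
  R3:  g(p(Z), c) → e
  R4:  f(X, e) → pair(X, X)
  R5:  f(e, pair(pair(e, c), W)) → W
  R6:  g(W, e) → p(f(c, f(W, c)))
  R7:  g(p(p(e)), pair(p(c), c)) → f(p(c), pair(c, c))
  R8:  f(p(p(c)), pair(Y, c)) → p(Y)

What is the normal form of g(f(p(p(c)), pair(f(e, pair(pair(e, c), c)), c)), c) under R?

e

1. g(f(p(p(c)), pair(f(e, pair(pair(e, c), c)), c)), c)  →  g(p(f(e, pair(pair(e, c), c))), c)   [R8 at 1]
2. g(p(f(e, pair(pair(e, c), c))), c)  →  e   [R3 at ε]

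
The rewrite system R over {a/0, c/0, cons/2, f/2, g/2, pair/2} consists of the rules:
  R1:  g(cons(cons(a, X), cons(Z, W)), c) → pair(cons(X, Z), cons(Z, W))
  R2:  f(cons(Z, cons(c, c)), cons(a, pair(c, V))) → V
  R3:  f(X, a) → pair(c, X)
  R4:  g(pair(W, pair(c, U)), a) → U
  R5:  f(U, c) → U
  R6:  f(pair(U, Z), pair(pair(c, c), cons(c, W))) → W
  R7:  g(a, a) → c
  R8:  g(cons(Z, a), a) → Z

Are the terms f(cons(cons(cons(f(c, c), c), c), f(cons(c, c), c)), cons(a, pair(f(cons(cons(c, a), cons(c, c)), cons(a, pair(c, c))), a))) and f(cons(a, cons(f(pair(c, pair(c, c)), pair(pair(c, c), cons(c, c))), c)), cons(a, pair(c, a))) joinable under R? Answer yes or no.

yes — NF(t₁) = a, NF(t₂) = a

Reduce t₁ = f(cons(cons(cons(f(c, c), c), c), f(cons(c, c), c)), cons(a, pair(f(cons(cons(c, a), cons(c, c)), cons(a, pair(c, c))), a))):
1. f(cons(cons(cons(f(c, c), c), c), f(cons(c, c), c)), cons(a, pair(f(cons(cons(c, a), cons(c, c)), cons(a, pair(c, c))), a)))  →  f(cons(cons(cons(c, c), c), f(cons(c, c), c)), cons(a, pair(f(cons(cons(c, a), cons(c, c)), cons(a, pair(c, c))), a)))   [R5 at 1.1.1.1]
2. f(cons(cons(cons(c, c), c), f(cons(c, c), c)), cons(a, pair(f(cons(cons(c, a), cons(c, c)), cons(a, pair(c, c))), a)))  →  f(cons(cons(cons(c, c), c), cons(c, c)), cons(a, pair(f(cons(cons(c, a), cons(c, c)), cons(a, pair(c, c))), a)))   [R5 at 1.2]
3. f(cons(cons(cons(c, c), c), cons(c, c)), cons(a, pair(f(cons(cons(c, a), cons(c, c)), cons(a, pair(c, c))), a)))  →  f(cons(cons(cons(c, c), c), cons(c, c)), cons(a, pair(c, a)))   [R2 at 2.2.1]
4. f(cons(cons(cons(c, c), c), cons(c, c)), cons(a, pair(c, a)))  →  a   [R2 at ε]

Reduce t₂ = f(cons(a, cons(f(pair(c, pair(c, c)), pair(pair(c, c), cons(c, c))), c)), cons(a, pair(c, a))):
1. f(cons(a, cons(f(pair(c, pair(c, c)), pair(pair(c, c), cons(c, c))), c)), cons(a, pair(c, a)))  →  f(cons(a, cons(c, c)), cons(a, pair(c, a)))   [R6 at 1.2.1]
2. f(cons(a, cons(c, c)), cons(a, pair(c, a)))  →  a   [R2 at ε]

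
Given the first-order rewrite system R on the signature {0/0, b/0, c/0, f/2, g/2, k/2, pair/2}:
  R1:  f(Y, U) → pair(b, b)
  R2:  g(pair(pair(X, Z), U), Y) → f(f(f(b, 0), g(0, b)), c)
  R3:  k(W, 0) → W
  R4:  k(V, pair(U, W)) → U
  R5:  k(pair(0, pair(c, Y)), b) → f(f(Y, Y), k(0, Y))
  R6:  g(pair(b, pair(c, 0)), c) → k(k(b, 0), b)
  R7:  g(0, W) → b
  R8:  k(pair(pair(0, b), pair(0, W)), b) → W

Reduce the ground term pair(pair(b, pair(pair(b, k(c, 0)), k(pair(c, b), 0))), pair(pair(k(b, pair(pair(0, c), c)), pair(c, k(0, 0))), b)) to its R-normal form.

pair(pair(b, pair(pair(b, c), pair(c, b))), pair(pair(pair(0, c), pair(c, 0)), b))

1. pair(pair(b, pair(pair(b, k(c, 0)), k(pair(c, b), 0))), pair(pair(k(b, pair(pair(0, c), c)), pair(c, k(0, 0))), b))  →  pair(pair(b, pair(pair(b, c), k(pair(c, b), 0))), pair(pair(k(b, pair(pair(0, c), c)), pair(c, k(0, 0))), b))   [R3 at 1.2.1.2]
2. pair(pair(b, pair(pair(b, c), k(pair(c, b), 0))), pair(pair(k(b, pair(pair(0, c), c)), pair(c, k(0, 0))), b))  →  pair(pair(b, pair(pair(b, c), pair(c, b))), pair(pair(k(b, pair(pair(0, c), c)), pair(c, k(0, 0))), b))   [R3 at 1.2.2]
3. pair(pair(b, pair(pair(b, c), pair(c, b))), pair(pair(k(b, pair(pair(0, c), c)), pair(c, k(0, 0))), b))  →  pair(pair(b, pair(pair(b, c), pair(c, b))), pair(pair(pair(0, c), pair(c, k(0, 0))), b))   [R4 at 2.1.1]
4. pair(pair(b, pair(pair(b, c), pair(c, b))), pair(pair(pair(0, c), pair(c, k(0, 0))), b))  →  pair(pair(b, pair(pair(b, c), pair(c, b))), pair(pair(pair(0, c), pair(c, 0)), b))   [R3 at 2.1.2.2]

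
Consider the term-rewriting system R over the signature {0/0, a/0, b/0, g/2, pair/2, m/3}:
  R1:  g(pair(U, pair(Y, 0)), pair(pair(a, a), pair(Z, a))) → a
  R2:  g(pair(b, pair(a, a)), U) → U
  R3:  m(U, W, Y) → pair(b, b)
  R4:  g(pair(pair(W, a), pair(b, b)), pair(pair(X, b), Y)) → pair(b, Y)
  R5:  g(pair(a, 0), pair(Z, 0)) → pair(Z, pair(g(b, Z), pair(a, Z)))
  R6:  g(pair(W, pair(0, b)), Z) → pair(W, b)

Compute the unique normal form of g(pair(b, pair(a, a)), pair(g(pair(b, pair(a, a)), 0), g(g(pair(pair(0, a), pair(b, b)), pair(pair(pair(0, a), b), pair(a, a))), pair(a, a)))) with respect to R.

pair(0, pair(a, a))

1. g(pair(b, pair(a, a)), pair(g(pair(b, pair(a, a)), 0), g(g(pair(pair(0, a), pair(b, b)), pair(pair(pair(0, a), b), pair(a, a))), pair(a, a))))  →  pair(g(pair(b, pair(a, a)), 0), g(g(pair(pair(0, a), pair(b, b)), pair(pair(pair(0, a), b), pair(a, a))), pair(a, a)))   [R2 at ε]
2. pair(g(pair(b, pair(a, a)), 0), g(g(pair(pair(0, a), pair(b, b)), pair(pair(pair(0, a), b), pair(a, a))), pair(a, a)))  →  pair(0, g(g(pair(pair(0, a), pair(b, b)), pair(pair(pair(0, a), b), pair(a, a))), pair(a, a)))   [R2 at 1]
3. pair(0, g(g(pair(pair(0, a), pair(b, b)), pair(pair(pair(0, a), b), pair(a, a))), pair(a, a)))  →  pair(0, g(pair(b, pair(a, a)), pair(a, a)))   [R4 at 2.1]
4. pair(0, g(pair(b, pair(a, a)), pair(a, a)))  →  pair(0, pair(a, a))   [R2 at 2]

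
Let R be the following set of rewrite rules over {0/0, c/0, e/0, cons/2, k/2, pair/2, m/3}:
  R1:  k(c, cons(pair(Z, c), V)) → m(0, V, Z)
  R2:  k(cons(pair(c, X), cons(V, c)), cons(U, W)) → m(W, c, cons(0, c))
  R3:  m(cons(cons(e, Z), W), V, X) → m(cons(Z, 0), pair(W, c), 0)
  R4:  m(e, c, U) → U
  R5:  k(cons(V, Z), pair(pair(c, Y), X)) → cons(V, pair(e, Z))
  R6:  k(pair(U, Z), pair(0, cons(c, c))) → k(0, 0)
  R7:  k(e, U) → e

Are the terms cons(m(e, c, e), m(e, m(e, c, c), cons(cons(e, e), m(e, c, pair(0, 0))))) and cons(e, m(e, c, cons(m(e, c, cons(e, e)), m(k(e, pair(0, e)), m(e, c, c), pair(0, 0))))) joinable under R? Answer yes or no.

yes — NF(t₁) = cons(e, cons(cons(e, e), pair(0, 0))), NF(t₂) = cons(e, cons(cons(e, e), pair(0, 0)))

Reduce t₁ = cons(m(e, c, e), m(e, m(e, c, c), cons(cons(e, e), m(e, c, pair(0, 0))))):
1. cons(m(e, c, e), m(e, m(e, c, c), cons(cons(e, e), m(e, c, pair(0, 0)))))  →  cons(e, m(e, m(e, c, c), cons(cons(e, e), m(e, c, pair(0, 0)))))   [R4 at 1]
2. cons(e, m(e, m(e, c, c), cons(cons(e, e), m(e, c, pair(0, 0)))))  →  cons(e, m(e, c, cons(cons(e, e), m(e, c, pair(0, 0)))))   [R4 at 2.2]
3. cons(e, m(e, c, cons(cons(e, e), m(e, c, pair(0, 0)))))  →  cons(e, cons(cons(e, e), m(e, c, pair(0, 0))))   [R4 at 2]
4. cons(e, cons(cons(e, e), m(e, c, pair(0, 0))))  →  cons(e, cons(cons(e, e), pair(0, 0)))   [R4 at 2.2]

Reduce t₂ = cons(e, m(e, c, cons(m(e, c, cons(e, e)), m(k(e, pair(0, e)), m(e, c, c), pair(0, 0))))):
1. cons(e, m(e, c, cons(m(e, c, cons(e, e)), m(k(e, pair(0, e)), m(e, c, c), pair(0, 0)))))  →  cons(e, cons(m(e, c, cons(e, e)), m(k(e, pair(0, e)), m(e, c, c), pair(0, 0))))   [R4 at 2]
2. cons(e, cons(m(e, c, cons(e, e)), m(k(e, pair(0, e)), m(e, c, c), pair(0, 0))))  →  cons(e, cons(cons(e, e), m(k(e, pair(0, e)), m(e, c, c), pair(0, 0))))   [R4 at 2.1]
3. cons(e, cons(cons(e, e), m(k(e, pair(0, e)), m(e, c, c), pair(0, 0))))  →  cons(e, cons(cons(e, e), m(e, m(e, c, c), pair(0, 0))))   [R7 at 2.2.1]
4. cons(e, cons(cons(e, e), m(e, m(e, c, c), pair(0, 0))))  →  cons(e, cons(cons(e, e), m(e, c, pair(0, 0))))   [R4 at 2.2.2]
5. cons(e, cons(cons(e, e), m(e, c, pair(0, 0))))  →  cons(e, cons(cons(e, e), pair(0, 0)))   [R4 at 2.2]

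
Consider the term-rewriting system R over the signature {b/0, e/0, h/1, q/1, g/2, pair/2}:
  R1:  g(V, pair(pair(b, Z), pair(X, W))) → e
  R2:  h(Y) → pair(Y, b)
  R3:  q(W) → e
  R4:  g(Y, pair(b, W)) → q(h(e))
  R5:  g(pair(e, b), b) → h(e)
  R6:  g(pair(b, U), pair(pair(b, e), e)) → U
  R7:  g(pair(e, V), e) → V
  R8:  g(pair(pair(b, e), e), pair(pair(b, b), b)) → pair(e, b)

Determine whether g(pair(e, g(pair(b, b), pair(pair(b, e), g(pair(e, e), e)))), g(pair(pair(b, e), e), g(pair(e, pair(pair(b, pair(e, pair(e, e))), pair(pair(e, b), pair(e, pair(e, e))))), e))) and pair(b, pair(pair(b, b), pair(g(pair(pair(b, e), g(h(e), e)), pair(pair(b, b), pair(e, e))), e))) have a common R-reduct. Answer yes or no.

Reduce t₁ = g(pair(e, g(pair(b, b), pair(pair(b, e), g(pair(e, e), e)))), g(pair(pair(b, e), e), g(pair(e, pair(pair(b, pair(e, pair(e, e))), pair(pair(e, b), pair(e, pair(e, e))))), e))):
1. g(pair(e, g(pair(b, b), pair(pair(b, e), g(pair(e, e), e)))), g(pair(pair(b, e), e), g(pair(e, pair(pair(b, pair(e, pair(e, e))), pair(pair(e, b), pair(e, pair(e, e))))), e)))  →  g(pair(e, g(pair(b, b), pair(pair(b, e), e))), g(pair(pair(b, e), e), g(pair(e, pair(pair(b, pair(e, pair(e, e))), pair(pair(e, b), pair(e, pair(e, e))))), e)))   [R7 at 1.2.2.2]
2. g(pair(e, g(pair(b, b), pair(pair(b, e), e))), g(pair(pair(b, e), e), g(pair(e, pair(pair(b, pair(e, pair(e, e))), pair(pair(e, b), pair(e, pair(e, e))))), e)))  →  g(pair(e, b), g(pair(pair(b, e), e), g(pair(e, pair(pair(b, pair(e, pair(e, e))), pair(pair(e, b), pair(e, pair(e, e))))), e)))   [R6 at 1.2]
3. g(pair(e, b), g(pair(pair(b, e), e), g(pair(e, pair(pair(b, pair(e, pair(e, e))), pair(pair(e, b), pair(e, pair(e, e))))), e)))  →  g(pair(e, b), g(pair(pair(b, e), e), pair(pair(b, pair(e, pair(e, e))), pair(pair(e, b), pair(e, pair(e, e))))))   [R7 at 2.2]
4. g(pair(e, b), g(pair(pair(b, e), e), pair(pair(b, pair(e, pair(e, e))), pair(pair(e, b), pair(e, pair(e, e))))))  →  g(pair(e, b), e)   [R1 at 2]
5. g(pair(e, b), e)  →  b   [R7 at ε]

Reduce t₂ = pair(b, pair(pair(b, b), pair(g(pair(pair(b, e), g(h(e), e)), pair(pair(b, b), pair(e, e))), e))):
1. pair(b, pair(pair(b, b), pair(g(pair(pair(b, e), g(h(e), e)), pair(pair(b, b), pair(e, e))), e)))  →  pair(b, pair(pair(b, b), pair(e, e)))   [R1 at 2.2.1]

no — NF(t₁) = b, NF(t₂) = pair(b, pair(pair(b, b), pair(e, e)))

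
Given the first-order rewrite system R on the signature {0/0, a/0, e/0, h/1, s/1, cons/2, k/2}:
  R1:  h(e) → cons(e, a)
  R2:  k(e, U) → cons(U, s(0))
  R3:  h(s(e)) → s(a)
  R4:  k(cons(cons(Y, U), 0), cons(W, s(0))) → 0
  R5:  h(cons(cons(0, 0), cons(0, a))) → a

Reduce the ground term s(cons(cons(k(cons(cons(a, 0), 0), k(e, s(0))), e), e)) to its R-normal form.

1. s(cons(cons(k(cons(cons(a, 0), 0), k(e, s(0))), e), e))  →  s(cons(cons(k(cons(cons(a, 0), 0), cons(s(0), s(0))), e), e))   [R2 at 1.1.1.2]
2. s(cons(cons(k(cons(cons(a, 0), 0), cons(s(0), s(0))), e), e))  →  s(cons(cons(0, e), e))   [R4 at 1.1.1]

s(cons(cons(0, e), e))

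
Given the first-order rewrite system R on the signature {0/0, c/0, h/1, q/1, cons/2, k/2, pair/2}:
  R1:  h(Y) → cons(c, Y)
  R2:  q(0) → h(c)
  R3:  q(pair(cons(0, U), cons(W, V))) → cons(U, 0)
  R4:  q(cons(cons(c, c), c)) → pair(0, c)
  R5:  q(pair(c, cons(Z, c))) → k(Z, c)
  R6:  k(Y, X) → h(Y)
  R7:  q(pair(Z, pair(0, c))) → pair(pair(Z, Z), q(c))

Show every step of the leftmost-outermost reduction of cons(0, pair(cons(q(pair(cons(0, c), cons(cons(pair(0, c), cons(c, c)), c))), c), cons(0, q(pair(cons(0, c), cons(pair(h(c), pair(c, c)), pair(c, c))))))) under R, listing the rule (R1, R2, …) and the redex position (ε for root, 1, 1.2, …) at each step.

cons(0, pair(cons(cons(c, 0), c), cons(0, cons(c, 0))))

1. cons(0, pair(cons(q(pair(cons(0, c), cons(cons(pair(0, c), cons(c, c)), c))), c), cons(0, q(pair(cons(0, c), cons(pair(h(c), pair(c, c)), pair(c, c)))))))  →  cons(0, pair(cons(cons(c, 0), c), cons(0, q(pair(cons(0, c), cons(pair(h(c), pair(c, c)), pair(c, c)))))))   [R3 at 2.1.1]
2. cons(0, pair(cons(cons(c, 0), c), cons(0, q(pair(cons(0, c), cons(pair(h(c), pair(c, c)), pair(c, c)))))))  →  cons(0, pair(cons(cons(c, 0), c), cons(0, cons(c, 0))))   [R3 at 2.2.2]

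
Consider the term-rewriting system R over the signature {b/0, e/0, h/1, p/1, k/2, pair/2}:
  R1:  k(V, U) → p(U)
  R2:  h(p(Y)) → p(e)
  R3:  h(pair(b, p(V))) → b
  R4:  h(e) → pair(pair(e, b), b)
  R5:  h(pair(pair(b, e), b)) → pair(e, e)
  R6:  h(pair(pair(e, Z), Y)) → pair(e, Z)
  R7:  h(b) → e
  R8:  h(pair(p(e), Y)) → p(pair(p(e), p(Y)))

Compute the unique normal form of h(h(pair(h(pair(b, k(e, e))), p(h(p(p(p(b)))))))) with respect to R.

e

1. h(h(pair(h(pair(b, k(e, e))), p(h(p(p(p(b))))))))  →  h(h(pair(h(pair(b, p(e))), p(h(p(p(p(b))))))))   [R1 at 1.1.1.1.2]
2. h(h(pair(h(pair(b, p(e))), p(h(p(p(p(b))))))))  →  h(h(pair(b, p(h(p(p(p(b))))))))   [R3 at 1.1.1]
3. h(h(pair(b, p(h(p(p(p(b))))))))  →  h(b)   [R3 at 1]
4. h(b)  →  e   [R7 at ε]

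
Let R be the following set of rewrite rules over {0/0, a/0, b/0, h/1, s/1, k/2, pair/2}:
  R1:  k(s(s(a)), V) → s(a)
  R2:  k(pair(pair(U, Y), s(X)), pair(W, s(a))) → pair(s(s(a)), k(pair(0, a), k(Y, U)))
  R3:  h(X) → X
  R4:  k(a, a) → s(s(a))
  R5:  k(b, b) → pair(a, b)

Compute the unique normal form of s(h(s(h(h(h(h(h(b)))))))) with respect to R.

s(s(b))

1. s(h(s(h(h(h(h(h(b))))))))  →  s(s(h(h(h(h(h(b)))))))   [R3 at 1]
2. s(s(h(h(h(h(h(b)))))))  →  s(s(h(h(h(h(b))))))   [R3 at 1.1]
3. s(s(h(h(h(h(b))))))  →  s(s(h(h(h(b)))))   [R3 at 1.1]
4. s(s(h(h(h(b)))))  →  s(s(h(h(b))))   [R3 at 1.1]
5. s(s(h(h(b))))  →  s(s(h(b)))   [R3 at 1.1]
6. s(s(h(b)))  →  s(s(b))   [R3 at 1.1]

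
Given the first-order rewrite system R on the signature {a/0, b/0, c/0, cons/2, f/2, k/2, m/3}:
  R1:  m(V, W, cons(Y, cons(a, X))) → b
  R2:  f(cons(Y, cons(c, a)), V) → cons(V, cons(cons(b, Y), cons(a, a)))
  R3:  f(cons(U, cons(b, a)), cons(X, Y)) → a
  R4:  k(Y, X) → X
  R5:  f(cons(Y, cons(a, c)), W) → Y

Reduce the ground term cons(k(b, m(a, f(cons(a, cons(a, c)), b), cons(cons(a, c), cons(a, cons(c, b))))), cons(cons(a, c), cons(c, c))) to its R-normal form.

1. cons(k(b, m(a, f(cons(a, cons(a, c)), b), cons(cons(a, c), cons(a, cons(c, b))))), cons(cons(a, c), cons(c, c)))  →  cons(m(a, f(cons(a, cons(a, c)), b), cons(cons(a, c), cons(a, cons(c, b)))), cons(cons(a, c), cons(c, c)))   [R4 at 1]
2. cons(m(a, f(cons(a, cons(a, c)), b), cons(cons(a, c), cons(a, cons(c, b)))), cons(cons(a, c), cons(c, c)))  →  cons(b, cons(cons(a, c), cons(c, c)))   [R1 at 1]

cons(b, cons(cons(a, c), cons(c, c)))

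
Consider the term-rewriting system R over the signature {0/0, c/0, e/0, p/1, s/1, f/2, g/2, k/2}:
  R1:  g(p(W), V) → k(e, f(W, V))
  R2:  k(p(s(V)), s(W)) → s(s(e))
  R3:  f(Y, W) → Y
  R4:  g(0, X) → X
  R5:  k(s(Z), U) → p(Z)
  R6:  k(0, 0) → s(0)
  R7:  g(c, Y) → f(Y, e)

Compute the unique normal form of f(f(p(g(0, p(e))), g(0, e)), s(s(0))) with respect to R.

1. f(f(p(g(0, p(e))), g(0, e)), s(s(0)))  →  f(p(g(0, p(e))), g(0, e))   [R3 at ε]
2. f(p(g(0, p(e))), g(0, e))  →  p(g(0, p(e)))   [R3 at ε]
3. p(g(0, p(e)))  →  p(p(e))   [R4 at 1]

p(p(e))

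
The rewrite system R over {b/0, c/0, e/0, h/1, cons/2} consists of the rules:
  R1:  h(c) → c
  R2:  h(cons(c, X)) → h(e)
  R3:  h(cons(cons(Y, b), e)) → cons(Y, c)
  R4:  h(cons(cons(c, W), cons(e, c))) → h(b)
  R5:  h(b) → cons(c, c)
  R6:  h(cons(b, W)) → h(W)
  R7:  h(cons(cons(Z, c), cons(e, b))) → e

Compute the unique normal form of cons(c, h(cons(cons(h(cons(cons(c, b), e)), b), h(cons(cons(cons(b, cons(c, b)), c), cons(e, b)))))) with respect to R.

1. cons(c, h(cons(cons(h(cons(cons(c, b), e)), b), h(cons(cons(cons(b, cons(c, b)), c), cons(e, b))))))  →  cons(c, h(cons(cons(cons(c, c), b), h(cons(cons(cons(b, cons(c, b)), c), cons(e, b))))))   [R3 at 2.1.1.1]
2. cons(c, h(cons(cons(cons(c, c), b), h(cons(cons(cons(b, cons(c, b)), c), cons(e, b))))))  →  cons(c, h(cons(cons(cons(c, c), b), e)))   [R7 at 2.1.2]
3. cons(c, h(cons(cons(cons(c, c), b), e)))  →  cons(c, cons(cons(c, c), c))   [R3 at 2]

cons(c, cons(cons(c, c), c))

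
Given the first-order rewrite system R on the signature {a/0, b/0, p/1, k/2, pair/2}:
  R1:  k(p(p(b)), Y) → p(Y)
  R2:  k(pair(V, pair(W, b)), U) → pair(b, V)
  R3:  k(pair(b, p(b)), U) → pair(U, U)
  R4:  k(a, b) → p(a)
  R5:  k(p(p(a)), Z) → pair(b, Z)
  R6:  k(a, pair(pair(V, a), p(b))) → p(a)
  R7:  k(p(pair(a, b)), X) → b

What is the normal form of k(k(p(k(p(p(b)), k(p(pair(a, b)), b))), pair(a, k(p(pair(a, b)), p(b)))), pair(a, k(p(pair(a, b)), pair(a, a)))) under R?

b

1. k(k(p(k(p(p(b)), k(p(pair(a, b)), b))), pair(a, k(p(pair(a, b)), p(b)))), pair(a, k(p(pair(a, b)), pair(a, a))))  →  k(k(p(p(k(p(pair(a, b)), b))), pair(a, k(p(pair(a, b)), p(b)))), pair(a, k(p(pair(a, b)), pair(a, a))))   [R1 at 1.1.1]
2. k(k(p(p(k(p(pair(a, b)), b))), pair(a, k(p(pair(a, b)), p(b)))), pair(a, k(p(pair(a, b)), pair(a, a))))  →  k(k(p(p(b)), pair(a, k(p(pair(a, b)), p(b)))), pair(a, k(p(pair(a, b)), pair(a, a))))   [R7 at 1.1.1.1]
3. k(k(p(p(b)), pair(a, k(p(pair(a, b)), p(b)))), pair(a, k(p(pair(a, b)), pair(a, a))))  →  k(p(pair(a, k(p(pair(a, b)), p(b)))), pair(a, k(p(pair(a, b)), pair(a, a))))   [R1 at 1]
4. k(p(pair(a, k(p(pair(a, b)), p(b)))), pair(a, k(p(pair(a, b)), pair(a, a))))  →  k(p(pair(a, b)), pair(a, k(p(pair(a, b)), pair(a, a))))   [R7 at 1.1.2]
5. k(p(pair(a, b)), pair(a, k(p(pair(a, b)), pair(a, a))))  →  b   [R7 at ε]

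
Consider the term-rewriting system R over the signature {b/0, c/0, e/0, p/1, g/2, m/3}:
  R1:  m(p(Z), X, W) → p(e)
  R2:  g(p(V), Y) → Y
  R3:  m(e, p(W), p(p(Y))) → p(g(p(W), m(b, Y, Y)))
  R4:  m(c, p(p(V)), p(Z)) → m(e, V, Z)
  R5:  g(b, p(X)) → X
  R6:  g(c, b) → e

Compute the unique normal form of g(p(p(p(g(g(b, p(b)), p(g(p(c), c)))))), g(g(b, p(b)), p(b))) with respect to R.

1. g(p(p(p(g(g(b, p(b)), p(g(p(c), c)))))), g(g(b, p(b)), p(b)))  →  g(g(b, p(b)), p(b))   [R2 at ε]
2. g(g(b, p(b)), p(b))  →  g(b, p(b))   [R5 at 1]
3. g(b, p(b))  →  b   [R5 at ε]

b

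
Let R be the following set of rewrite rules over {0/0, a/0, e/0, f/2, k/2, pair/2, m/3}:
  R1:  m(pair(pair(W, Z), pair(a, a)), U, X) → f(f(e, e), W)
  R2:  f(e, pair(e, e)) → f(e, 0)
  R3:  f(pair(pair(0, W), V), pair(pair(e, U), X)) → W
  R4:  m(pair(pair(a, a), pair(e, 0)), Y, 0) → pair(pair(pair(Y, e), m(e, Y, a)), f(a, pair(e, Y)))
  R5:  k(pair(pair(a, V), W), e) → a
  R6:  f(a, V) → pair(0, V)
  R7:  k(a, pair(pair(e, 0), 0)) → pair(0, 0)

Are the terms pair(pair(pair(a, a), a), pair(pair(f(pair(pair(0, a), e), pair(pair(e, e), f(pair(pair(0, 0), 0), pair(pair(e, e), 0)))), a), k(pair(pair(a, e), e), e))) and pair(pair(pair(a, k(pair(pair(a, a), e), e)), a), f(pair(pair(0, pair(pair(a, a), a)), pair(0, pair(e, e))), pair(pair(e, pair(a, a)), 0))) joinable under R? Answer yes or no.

yes — NF(t₁) = pair(pair(pair(a, a), a), pair(pair(a, a), a)), NF(t₂) = pair(pair(pair(a, a), a), pair(pair(a, a), a))

Reduce t₁ = pair(pair(pair(a, a), a), pair(pair(f(pair(pair(0, a), e), pair(pair(e, e), f(pair(pair(0, 0), 0), pair(pair(e, e), 0)))), a), k(pair(pair(a, e), e), e))):
1. pair(pair(pair(a, a), a), pair(pair(f(pair(pair(0, a), e), pair(pair(e, e), f(pair(pair(0, 0), 0), pair(pair(e, e), 0)))), a), k(pair(pair(a, e), e), e)))  →  pair(pair(pair(a, a), a), pair(pair(a, a), k(pair(pair(a, e), e), e)))   [R3 at 2.1.1]
2. pair(pair(pair(a, a), a), pair(pair(a, a), k(pair(pair(a, e), e), e)))  →  pair(pair(pair(a, a), a), pair(pair(a, a), a))   [R5 at 2.2]

Reduce t₂ = pair(pair(pair(a, k(pair(pair(a, a), e), e)), a), f(pair(pair(0, pair(pair(a, a), a)), pair(0, pair(e, e))), pair(pair(e, pair(a, a)), 0))):
1. pair(pair(pair(a, k(pair(pair(a, a), e), e)), a), f(pair(pair(0, pair(pair(a, a), a)), pair(0, pair(e, e))), pair(pair(e, pair(a, a)), 0)))  →  pair(pair(pair(a, a), a), f(pair(pair(0, pair(pair(a, a), a)), pair(0, pair(e, e))), pair(pair(e, pair(a, a)), 0)))   [R5 at 1.1.2]
2. pair(pair(pair(a, a), a), f(pair(pair(0, pair(pair(a, a), a)), pair(0, pair(e, e))), pair(pair(e, pair(a, a)), 0)))  →  pair(pair(pair(a, a), a), pair(pair(a, a), a))   [R3 at 2]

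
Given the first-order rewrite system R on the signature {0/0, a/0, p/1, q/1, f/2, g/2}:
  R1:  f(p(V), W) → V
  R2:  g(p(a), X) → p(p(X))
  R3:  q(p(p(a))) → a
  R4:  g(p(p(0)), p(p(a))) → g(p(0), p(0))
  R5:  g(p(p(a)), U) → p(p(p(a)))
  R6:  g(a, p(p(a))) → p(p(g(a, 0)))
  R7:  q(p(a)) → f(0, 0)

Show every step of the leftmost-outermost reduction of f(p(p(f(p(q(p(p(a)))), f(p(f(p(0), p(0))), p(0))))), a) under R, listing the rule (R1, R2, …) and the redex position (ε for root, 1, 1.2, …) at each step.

p(a)

1. f(p(p(f(p(q(p(p(a)))), f(p(f(p(0), p(0))), p(0))))), a)  →  p(f(p(q(p(p(a)))), f(p(f(p(0), p(0))), p(0))))   [R1 at ε]
2. p(f(p(q(p(p(a)))), f(p(f(p(0), p(0))), p(0))))  →  p(q(p(p(a))))   [R1 at 1]
3. p(q(p(p(a))))  →  p(a)   [R3 at 1]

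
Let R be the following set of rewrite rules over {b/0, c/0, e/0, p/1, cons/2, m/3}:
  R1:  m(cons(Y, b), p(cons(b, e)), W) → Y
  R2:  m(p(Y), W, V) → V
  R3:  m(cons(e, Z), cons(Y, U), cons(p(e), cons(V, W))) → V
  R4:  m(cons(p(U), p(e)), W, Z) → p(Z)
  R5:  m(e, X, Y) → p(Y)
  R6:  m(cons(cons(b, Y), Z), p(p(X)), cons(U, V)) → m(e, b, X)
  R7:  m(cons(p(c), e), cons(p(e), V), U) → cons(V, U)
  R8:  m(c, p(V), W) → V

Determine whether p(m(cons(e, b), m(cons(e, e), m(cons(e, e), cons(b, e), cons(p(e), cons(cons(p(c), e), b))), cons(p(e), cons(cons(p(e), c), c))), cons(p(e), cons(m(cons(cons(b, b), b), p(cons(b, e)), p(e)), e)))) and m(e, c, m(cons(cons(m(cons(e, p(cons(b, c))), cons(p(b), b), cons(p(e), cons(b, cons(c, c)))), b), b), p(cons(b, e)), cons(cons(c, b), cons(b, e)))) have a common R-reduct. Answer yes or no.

yes — NF(t₁) = p(cons(b, b)), NF(t₂) = p(cons(b, b))

Reduce t₁ = p(m(cons(e, b), m(cons(e, e), m(cons(e, e), cons(b, e), cons(p(e), cons(cons(p(c), e), b))), cons(p(e), cons(cons(p(e), c), c))), cons(p(e), cons(m(cons(cons(b, b), b), p(cons(b, e)), p(e)), e)))):
1. p(m(cons(e, b), m(cons(e, e), m(cons(e, e), cons(b, e), cons(p(e), cons(cons(p(c), e), b))), cons(p(e), cons(cons(p(e), c), c))), cons(p(e), cons(m(cons(cons(b, b), b), p(cons(b, e)), p(e)), e))))  →  p(m(cons(e, b), m(cons(e, e), cons(p(c), e), cons(p(e), cons(cons(p(e), c), c))), cons(p(e), cons(m(cons(cons(b, b), b), p(cons(b, e)), p(e)), e))))   [R3 at 1.2.2]
2. p(m(cons(e, b), m(cons(e, e), cons(p(c), e), cons(p(e), cons(cons(p(e), c), c))), cons(p(e), cons(m(cons(cons(b, b), b), p(cons(b, e)), p(e)), e))))  →  p(m(cons(e, b), cons(p(e), c), cons(p(e), cons(m(cons(cons(b, b), b), p(cons(b, e)), p(e)), e))))   [R3 at 1.2]
3. p(m(cons(e, b), cons(p(e), c), cons(p(e), cons(m(cons(cons(b, b), b), p(cons(b, e)), p(e)), e))))  →  p(m(cons(cons(b, b), b), p(cons(b, e)), p(e)))   [R3 at 1]
4. p(m(cons(cons(b, b), b), p(cons(b, e)), p(e)))  →  p(cons(b, b))   [R1 at 1]

Reduce t₂ = m(e, c, m(cons(cons(m(cons(e, p(cons(b, c))), cons(p(b), b), cons(p(e), cons(b, cons(c, c)))), b), b), p(cons(b, e)), cons(cons(c, b), cons(b, e)))):
1. m(e, c, m(cons(cons(m(cons(e, p(cons(b, c))), cons(p(b), b), cons(p(e), cons(b, cons(c, c)))), b), b), p(cons(b, e)), cons(cons(c, b), cons(b, e))))  →  p(m(cons(cons(m(cons(e, p(cons(b, c))), cons(p(b), b), cons(p(e), cons(b, cons(c, c)))), b), b), p(cons(b, e)), cons(cons(c, b), cons(b, e))))   [R5 at ε]
2. p(m(cons(cons(m(cons(e, p(cons(b, c))), cons(p(b), b), cons(p(e), cons(b, cons(c, c)))), b), b), p(cons(b, e)), cons(cons(c, b), cons(b, e))))  →  p(cons(m(cons(e, p(cons(b, c))), cons(p(b), b), cons(p(e), cons(b, cons(c, c)))), b))   [R1 at 1]
3. p(cons(m(cons(e, p(cons(b, c))), cons(p(b), b), cons(p(e), cons(b, cons(c, c)))), b))  →  p(cons(b, b))   [R3 at 1.1]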